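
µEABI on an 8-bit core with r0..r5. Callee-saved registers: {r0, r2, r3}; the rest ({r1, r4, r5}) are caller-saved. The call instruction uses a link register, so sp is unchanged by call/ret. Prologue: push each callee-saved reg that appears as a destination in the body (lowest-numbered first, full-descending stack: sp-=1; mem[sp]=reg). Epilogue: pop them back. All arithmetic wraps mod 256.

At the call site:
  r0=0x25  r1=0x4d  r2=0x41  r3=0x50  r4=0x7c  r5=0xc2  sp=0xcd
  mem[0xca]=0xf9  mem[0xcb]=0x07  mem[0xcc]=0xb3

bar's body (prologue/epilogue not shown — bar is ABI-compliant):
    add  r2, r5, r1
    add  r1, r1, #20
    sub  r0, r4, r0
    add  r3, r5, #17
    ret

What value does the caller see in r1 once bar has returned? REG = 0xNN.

prologue: push r0 → mem[0xcc]=0x25, sp=0xcc
prologue: push r2 → mem[0xcb]=0x41, sp=0xcb
prologue: push r3 → mem[0xca]=0x50, sp=0xca
body[0] add  r2, r5, r1 → r2=0x0f
body[1] add  r1, r1, #20 → r1=0x61
body[2] sub  r0, r4, r0 → r0=0x57
body[3] add  r3, r5, #17 → r3=0xd3
epilogue: pop r3=0x50, sp=0xcb
epilogue: pop r2=0x41, sp=0xcc
epilogue: pop r0=0x25, sp=0xcd
r1 is caller-saved → body value

REG = 0x61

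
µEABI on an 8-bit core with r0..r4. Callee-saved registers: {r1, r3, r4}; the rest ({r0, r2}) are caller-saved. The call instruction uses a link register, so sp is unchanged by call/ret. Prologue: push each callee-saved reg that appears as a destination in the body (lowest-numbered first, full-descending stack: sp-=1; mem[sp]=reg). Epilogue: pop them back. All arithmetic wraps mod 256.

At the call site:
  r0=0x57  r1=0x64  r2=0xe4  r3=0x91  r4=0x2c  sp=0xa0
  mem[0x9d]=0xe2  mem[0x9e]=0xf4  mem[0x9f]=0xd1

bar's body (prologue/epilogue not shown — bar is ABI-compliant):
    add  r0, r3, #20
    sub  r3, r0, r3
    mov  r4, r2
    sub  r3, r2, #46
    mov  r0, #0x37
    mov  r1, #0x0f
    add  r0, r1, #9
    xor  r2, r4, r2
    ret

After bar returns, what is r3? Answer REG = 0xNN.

REG = 0x91

prologue: push r1 → mem[0x9f]=0x64, sp=0x9f
prologue: push r3 → mem[0x9e]=0x91, sp=0x9e
prologue: push r4 → mem[0x9d]=0x2c, sp=0x9d
body[0] add  r0, r3, #20 → r0=0xa5
body[1] sub  r3, r0, r3 → r3=0x14
body[2] mov  r4, r2 → r4=0xe4
body[3] sub  r3, r2, #46 → r3=0xb6
body[4] mov  r0, #0x37 → r0=0x37
body[5] mov  r1, #0x0f → r1=0x0f
body[6] add  r0, r1, #9 → r0=0x18
body[7] xor  r2, r4, r2 → r2=0x00
epilogue: pop r4=0x2c, sp=0x9e
epilogue: pop r3=0x91, sp=0x9f
epilogue: pop r1=0x64, sp=0xa0
r3 is callee-saved → restored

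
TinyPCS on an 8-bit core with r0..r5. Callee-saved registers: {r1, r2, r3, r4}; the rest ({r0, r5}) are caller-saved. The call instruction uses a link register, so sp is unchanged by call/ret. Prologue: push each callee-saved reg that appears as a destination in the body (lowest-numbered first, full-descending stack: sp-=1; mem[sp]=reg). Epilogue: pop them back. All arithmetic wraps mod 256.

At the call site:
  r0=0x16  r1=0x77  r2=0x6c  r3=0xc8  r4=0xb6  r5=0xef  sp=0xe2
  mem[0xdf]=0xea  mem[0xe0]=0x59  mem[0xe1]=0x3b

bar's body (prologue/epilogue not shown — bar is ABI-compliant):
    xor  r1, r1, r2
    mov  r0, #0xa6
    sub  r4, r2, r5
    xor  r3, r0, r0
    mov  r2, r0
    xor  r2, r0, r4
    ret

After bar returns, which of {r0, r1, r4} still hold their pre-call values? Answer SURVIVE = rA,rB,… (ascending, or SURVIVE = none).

prologue: push r1 → mem[0xe1]=0x77, sp=0xe1
prologue: push r2 → mem[0xe0]=0x6c, sp=0xe0
prologue: push r3 → mem[0xdf]=0xc8, sp=0xdf
prologue: push r4 → mem[0xde]=0xb6, sp=0xde
body[0] xor  r1, r1, r2 → r1=0x1b
body[1] mov  r0, #0xa6 → r0=0xa6
body[2] sub  r4, r2, r5 → r4=0x7d
body[3] xor  r3, r0, r0 → r3=0x00
body[4] mov  r2, r0 → r2=0xa6
body[5] xor  r2, r0, r4 → r2=0xdb
epilogue: pop r4=0xb6, sp=0xdf
epilogue: pop r3=0xc8, sp=0xe0
epilogue: pop r2=0x6c, sp=0xe1
epilogue: pop r1=0x77, sp=0xe2
r0: caller-saved, written=True
r1: callee-saved, written=True
r4: callee-saved, written=True

SURVIVE = r1,r4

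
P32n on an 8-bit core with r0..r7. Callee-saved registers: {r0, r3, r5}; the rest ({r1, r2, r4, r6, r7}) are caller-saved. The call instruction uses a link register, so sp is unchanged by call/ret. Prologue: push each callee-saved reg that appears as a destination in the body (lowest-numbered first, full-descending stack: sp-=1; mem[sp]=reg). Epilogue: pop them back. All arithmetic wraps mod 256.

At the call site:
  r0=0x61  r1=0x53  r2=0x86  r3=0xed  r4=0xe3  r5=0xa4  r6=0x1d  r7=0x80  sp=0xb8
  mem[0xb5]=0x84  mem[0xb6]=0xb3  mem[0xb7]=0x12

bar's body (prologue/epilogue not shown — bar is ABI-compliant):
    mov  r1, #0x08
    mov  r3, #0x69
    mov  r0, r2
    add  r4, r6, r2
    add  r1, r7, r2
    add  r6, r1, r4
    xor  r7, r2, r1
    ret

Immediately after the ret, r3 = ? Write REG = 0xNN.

prologue: push r0 → mem[0xb7]=0x61, sp=0xb7
prologue: push r3 → mem[0xb6]=0xed, sp=0xb6
body[0] mov  r1, #0x08 → r1=0x08
body[1] mov  r3, #0x69 → r3=0x69
body[2] mov  r0, r2 → r0=0x86
body[3] add  r4, r6, r2 → r4=0xa3
body[4] add  r1, r7, r2 → r1=0x06
body[5] add  r6, r1, r4 → r6=0xa9
body[6] xor  r7, r2, r1 → r7=0x80
epilogue: pop r3=0xed, sp=0xb7
epilogue: pop r0=0x61, sp=0xb8
r3 is callee-saved → restored

REG = 0xed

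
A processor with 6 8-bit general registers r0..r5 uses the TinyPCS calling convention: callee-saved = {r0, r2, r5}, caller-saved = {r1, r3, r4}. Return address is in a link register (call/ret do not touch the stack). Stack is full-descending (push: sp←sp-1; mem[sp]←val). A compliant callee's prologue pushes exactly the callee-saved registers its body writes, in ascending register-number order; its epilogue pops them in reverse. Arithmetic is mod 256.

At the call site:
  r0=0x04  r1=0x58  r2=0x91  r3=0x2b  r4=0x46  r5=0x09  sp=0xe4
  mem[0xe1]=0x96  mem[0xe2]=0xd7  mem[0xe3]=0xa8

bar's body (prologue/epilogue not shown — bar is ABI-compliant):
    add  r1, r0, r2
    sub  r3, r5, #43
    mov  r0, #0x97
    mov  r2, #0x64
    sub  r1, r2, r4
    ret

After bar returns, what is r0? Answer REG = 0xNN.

REG = 0x04

prologue: push r0 -> mem[0xe3]=0x04, sp=0xe3
prologue: push r2 -> mem[0xe2]=0x91, sp=0xe2
body[0] add  r1, r0, r2 -> r1=0x95
body[1] sub  r3, r5, #43 -> r3=0xde
body[2] mov  r0, #0x97 -> r0=0x97
body[3] mov  r2, #0x64 -> r2=0x64
body[4] sub  r1, r2, r4 -> r1=0x1e
epilogue: pop r2=0x91, sp=0xe3
epilogue: pop r0=0x04, sp=0xe4
r0 is callee-saved -> restored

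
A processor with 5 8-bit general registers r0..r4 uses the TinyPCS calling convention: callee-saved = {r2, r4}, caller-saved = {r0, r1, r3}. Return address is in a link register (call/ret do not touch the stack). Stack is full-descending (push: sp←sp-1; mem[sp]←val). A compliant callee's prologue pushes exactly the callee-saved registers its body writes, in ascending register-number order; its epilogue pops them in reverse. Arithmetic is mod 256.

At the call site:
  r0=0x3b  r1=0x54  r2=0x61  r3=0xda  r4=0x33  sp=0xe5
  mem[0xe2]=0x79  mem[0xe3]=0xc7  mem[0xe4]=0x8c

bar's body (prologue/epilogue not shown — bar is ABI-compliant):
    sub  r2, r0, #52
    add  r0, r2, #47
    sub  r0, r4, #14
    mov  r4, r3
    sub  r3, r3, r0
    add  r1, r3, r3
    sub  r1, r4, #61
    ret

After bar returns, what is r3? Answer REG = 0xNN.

prologue: push r2 → mem[0xe4]=0x61, sp=0xe4
prologue: push r4 → mem[0xe3]=0x33, sp=0xe3
body[0] sub  r2, r0, #52 → r2=0x07
body[1] add  r0, r2, #47 → r0=0x36
body[2] sub  r0, r4, #14 → r0=0x25
body[3] mov  r4, r3 → r4=0xda
body[4] sub  r3, r3, r0 → r3=0xb5
body[5] add  r1, r3, r3 → r1=0x6a
body[6] sub  r1, r4, #61 → r1=0x9d
epilogue: pop r4=0x33, sp=0xe4
epilogue: pop r2=0x61, sp=0xe5
r3 is caller-saved → body value

REG = 0xb5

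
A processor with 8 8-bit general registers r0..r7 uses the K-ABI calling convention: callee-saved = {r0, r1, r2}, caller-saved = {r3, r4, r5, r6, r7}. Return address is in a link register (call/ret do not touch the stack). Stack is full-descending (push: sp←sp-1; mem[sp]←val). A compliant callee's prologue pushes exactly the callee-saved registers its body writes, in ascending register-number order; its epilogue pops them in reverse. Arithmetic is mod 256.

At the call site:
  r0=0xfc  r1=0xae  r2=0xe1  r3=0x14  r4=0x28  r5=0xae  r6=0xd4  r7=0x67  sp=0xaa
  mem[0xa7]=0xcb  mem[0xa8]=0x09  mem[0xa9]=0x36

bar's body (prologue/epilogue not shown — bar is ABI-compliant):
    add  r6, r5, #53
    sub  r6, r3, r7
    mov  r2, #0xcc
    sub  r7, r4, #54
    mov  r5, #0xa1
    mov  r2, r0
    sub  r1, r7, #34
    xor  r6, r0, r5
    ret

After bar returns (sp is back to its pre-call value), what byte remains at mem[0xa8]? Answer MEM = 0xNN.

prologue: push r1 -> mem[0xa9]=0xae, sp=0xa9
prologue: push r2 -> mem[0xa8]=0xe1, sp=0xa8
body[0] add  r6, r5, #53 -> r6=0xe3
body[1] sub  r6, r3, r7 -> r6=0xad
body[2] mov  r2, #0xcc -> r2=0xcc
body[3] sub  r7, r4, #54 -> r7=0xf2
body[4] mov  r5, #0xa1 -> r5=0xa1
body[5] mov  r2, r0 -> r2=0xfc
body[6] sub  r1, r7, #34 -> r1=0xd0
body[7] xor  r6, r0, r5 -> r6=0x5d
epilogue: pop r2=0xe1, sp=0xa9
epilogue: pop r1=0xae, sp=0xaa
prologue pushed ['r1', 'r2'] at ['0xa9', '0xa8']

MEM = 0xe1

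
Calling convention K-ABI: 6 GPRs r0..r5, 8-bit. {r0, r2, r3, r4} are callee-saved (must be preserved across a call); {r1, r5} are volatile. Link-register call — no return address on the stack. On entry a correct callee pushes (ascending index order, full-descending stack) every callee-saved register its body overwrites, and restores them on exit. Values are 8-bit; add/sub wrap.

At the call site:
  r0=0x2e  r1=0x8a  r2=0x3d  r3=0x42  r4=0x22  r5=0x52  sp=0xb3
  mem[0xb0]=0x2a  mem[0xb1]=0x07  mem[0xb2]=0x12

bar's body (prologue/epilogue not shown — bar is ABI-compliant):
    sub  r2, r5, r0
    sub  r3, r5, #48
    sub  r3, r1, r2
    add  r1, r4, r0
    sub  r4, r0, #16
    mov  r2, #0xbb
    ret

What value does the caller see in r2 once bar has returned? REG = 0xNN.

REG = 0x3d

prologue: push r2 → mem[0xb2]=0x3d, sp=0xb2
prologue: push r3 → mem[0xb1]=0x42, sp=0xb1
prologue: push r4 → mem[0xb0]=0x22, sp=0xb0
body[0] sub  r2, r5, r0 → r2=0x24
body[1] sub  r3, r5, #48 → r3=0x22
body[2] sub  r3, r1, r2 → r3=0x66
body[3] add  r1, r4, r0 → r1=0x50
body[4] sub  r4, r0, #16 → r4=0x1e
body[5] mov  r2, #0xbb → r2=0xbb
epilogue: pop r4=0x22, sp=0xb1
epilogue: pop r3=0x42, sp=0xb2
epilogue: pop r2=0x3d, sp=0xb3
r2 is callee-saved → restored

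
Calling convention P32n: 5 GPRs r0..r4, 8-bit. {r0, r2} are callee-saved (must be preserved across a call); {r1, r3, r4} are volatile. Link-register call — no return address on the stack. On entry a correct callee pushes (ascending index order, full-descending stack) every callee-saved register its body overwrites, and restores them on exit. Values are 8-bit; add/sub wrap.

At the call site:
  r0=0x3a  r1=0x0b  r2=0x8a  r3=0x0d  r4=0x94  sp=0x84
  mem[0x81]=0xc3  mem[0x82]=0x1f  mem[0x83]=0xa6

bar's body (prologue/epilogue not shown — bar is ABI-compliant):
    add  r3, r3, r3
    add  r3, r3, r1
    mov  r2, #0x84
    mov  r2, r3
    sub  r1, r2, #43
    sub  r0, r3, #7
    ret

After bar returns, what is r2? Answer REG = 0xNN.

prologue: push r0 → mem[0x83]=0x3a, sp=0x83
prologue: push r2 → mem[0x82]=0x8a, sp=0x82
body[0] add  r3, r3, r3 → r3=0x1a
body[1] add  r3, r3, r1 → r3=0x25
body[2] mov  r2, #0x84 → r2=0x84
body[3] mov  r2, r3 → r2=0x25
body[4] sub  r1, r2, #43 → r1=0xfa
body[5] sub  r0, r3, #7 → r0=0x1e
epilogue: pop r2=0x8a, sp=0x83
epilogue: pop r0=0x3a, sp=0x84
r2 is callee-saved → restored

REG = 0x8a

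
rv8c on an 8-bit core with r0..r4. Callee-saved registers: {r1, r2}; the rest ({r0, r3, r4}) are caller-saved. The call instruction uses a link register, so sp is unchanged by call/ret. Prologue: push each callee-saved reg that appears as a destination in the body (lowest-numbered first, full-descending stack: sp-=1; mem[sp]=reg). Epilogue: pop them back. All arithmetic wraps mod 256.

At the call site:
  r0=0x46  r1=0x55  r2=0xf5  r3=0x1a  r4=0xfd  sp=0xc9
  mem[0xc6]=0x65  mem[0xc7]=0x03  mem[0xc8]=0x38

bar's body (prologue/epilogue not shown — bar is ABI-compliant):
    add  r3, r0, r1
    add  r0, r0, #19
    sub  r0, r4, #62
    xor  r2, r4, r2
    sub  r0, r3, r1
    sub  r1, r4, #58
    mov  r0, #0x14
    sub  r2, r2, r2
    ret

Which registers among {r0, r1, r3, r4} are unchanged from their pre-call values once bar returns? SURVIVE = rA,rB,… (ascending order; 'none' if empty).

SURVIVE = r1,r4

prologue: push r1 → mem[0xc8]=0x55, sp=0xc8
prologue: push r2 → mem[0xc7]=0xf5, sp=0xc7
body[0] add  r3, r0, r1 → r3=0x9b
body[1] add  r0, r0, #19 → r0=0x59
body[2] sub  r0, r4, #62 → r0=0xbf
body[3] xor  r2, r4, r2 → r2=0x08
body[4] sub  r0, r3, r1 → r0=0x46
body[5] sub  r1, r4, #58 → r1=0xc3
body[6] mov  r0, #0x14 → r0=0x14
body[7] sub  r2, r2, r2 → r2=0x00
epilogue: pop r2=0xf5, sp=0xc8
epilogue: pop r1=0x55, sp=0xc9
r0: caller-saved, written=True
r1: callee-saved, written=True
r3: caller-saved, written=True
r4: caller-saved, written=False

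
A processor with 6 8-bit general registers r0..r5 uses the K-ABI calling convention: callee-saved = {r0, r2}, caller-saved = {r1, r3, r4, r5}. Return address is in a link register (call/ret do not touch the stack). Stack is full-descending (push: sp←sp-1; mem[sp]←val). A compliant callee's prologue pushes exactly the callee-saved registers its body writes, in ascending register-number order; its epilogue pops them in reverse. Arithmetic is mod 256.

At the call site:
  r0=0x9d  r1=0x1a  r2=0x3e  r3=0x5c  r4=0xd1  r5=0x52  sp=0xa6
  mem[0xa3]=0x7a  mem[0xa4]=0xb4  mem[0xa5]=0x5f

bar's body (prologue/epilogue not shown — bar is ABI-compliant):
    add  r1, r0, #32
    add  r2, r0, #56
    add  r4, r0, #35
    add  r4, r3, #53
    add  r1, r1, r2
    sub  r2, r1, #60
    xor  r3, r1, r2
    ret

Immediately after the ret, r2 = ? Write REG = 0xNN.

prologue: push r2 -> mem[0xa5]=0x3e, sp=0xa5
body[0] add  r1, r0, #32 -> r1=0xbd
body[1] add  r2, r0, #56 -> r2=0xd5
body[2] add  r4, r0, #35 -> r4=0xc0
body[3] add  r4, r3, #53 -> r4=0x91
body[4] add  r1, r1, r2 -> r1=0x92
body[5] sub  r2, r1, #60 -> r2=0x56
body[6] xor  r3, r1, r2 -> r3=0xc4
epilogue: pop r2=0x3e, sp=0xa6
r2 is callee-saved -> restored

REG = 0x3e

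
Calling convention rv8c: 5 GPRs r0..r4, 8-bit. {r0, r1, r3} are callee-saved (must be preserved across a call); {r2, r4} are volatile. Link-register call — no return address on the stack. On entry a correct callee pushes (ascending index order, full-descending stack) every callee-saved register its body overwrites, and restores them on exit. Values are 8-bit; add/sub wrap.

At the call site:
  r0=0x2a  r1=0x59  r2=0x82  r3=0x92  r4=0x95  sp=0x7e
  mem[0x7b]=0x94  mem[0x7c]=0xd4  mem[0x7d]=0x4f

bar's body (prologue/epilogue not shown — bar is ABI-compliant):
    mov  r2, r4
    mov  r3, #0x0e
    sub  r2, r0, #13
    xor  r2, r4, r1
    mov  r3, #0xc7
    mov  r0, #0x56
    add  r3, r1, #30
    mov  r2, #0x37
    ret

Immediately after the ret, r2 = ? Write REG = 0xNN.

prologue: push r0 -> mem[0x7d]=0x2a, sp=0x7d
prologue: push r3 -> mem[0x7c]=0x92, sp=0x7c
body[0] mov  r2, r4 -> r2=0x95
body[1] mov  r3, #0x0e -> r3=0x0e
body[2] sub  r2, r0, #13 -> r2=0x1d
body[3] xor  r2, r4, r1 -> r2=0xcc
body[4] mov  r3, #0xc7 -> r3=0xc7
body[5] mov  r0, #0x56 -> r0=0x56
body[6] add  r3, r1, #30 -> r3=0x77
body[7] mov  r2, #0x37 -> r2=0x37
epilogue: pop r3=0x92, sp=0x7d
epilogue: pop r0=0x2a, sp=0x7e
r2 is caller-saved -> body value

REG = 0x37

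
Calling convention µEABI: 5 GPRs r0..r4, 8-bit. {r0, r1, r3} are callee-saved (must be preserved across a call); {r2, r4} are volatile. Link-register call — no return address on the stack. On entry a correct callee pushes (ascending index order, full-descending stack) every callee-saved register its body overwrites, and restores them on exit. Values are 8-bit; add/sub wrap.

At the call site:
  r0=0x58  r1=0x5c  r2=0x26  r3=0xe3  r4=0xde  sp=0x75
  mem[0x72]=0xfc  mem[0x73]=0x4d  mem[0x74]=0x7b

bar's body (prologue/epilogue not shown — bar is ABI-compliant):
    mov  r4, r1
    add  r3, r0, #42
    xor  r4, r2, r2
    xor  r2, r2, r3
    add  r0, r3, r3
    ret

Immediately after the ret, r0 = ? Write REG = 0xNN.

REG = 0x58

prologue: push r0 → mem[0x74]=0x58, sp=0x74
prologue: push r3 → mem[0x73]=0xe3, sp=0x73
body[0] mov  r4, r1 → r4=0x5c
body[1] add  r3, r0, #42 → r3=0x82
body[2] xor  r4, r2, r2 → r4=0x00
body[3] xor  r2, r2, r3 → r2=0xa4
body[4] add  r0, r3, r3 → r0=0x04
epilogue: pop r3=0xe3, sp=0x74
epilogue: pop r0=0x58, sp=0x75
r0 is callee-saved → restored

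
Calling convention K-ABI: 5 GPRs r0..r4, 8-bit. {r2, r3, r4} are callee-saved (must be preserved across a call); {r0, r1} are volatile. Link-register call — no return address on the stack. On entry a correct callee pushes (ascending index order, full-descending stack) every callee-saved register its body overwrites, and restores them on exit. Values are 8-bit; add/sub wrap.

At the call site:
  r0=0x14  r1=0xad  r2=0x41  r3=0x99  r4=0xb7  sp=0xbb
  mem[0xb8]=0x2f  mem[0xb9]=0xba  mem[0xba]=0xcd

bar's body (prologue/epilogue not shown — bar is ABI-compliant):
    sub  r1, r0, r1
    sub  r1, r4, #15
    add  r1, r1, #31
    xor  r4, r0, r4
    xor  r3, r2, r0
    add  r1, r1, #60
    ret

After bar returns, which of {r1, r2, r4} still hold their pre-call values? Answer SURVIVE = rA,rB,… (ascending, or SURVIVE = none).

SURVIVE = r2,r4

prologue: push r3 -> mem[0xba]=0x99, sp=0xba
prologue: push r4 -> mem[0xb9]=0xb7, sp=0xb9
body[0] sub  r1, r0, r1 -> r1=0x67
body[1] sub  r1, r4, #15 -> r1=0xa8
body[2] add  r1, r1, #31 -> r1=0xc7
body[3] xor  r4, r0, r4 -> r4=0xa3
body[4] xor  r3, r2, r0 -> r3=0x55
body[5] add  r1, r1, #60 -> r1=0x03
epilogue: pop r4=0xb7, sp=0xba
epilogue: pop r3=0x99, sp=0xbb
r1: caller-saved, written=True
r2: callee-saved, written=False
r4: callee-saved, written=True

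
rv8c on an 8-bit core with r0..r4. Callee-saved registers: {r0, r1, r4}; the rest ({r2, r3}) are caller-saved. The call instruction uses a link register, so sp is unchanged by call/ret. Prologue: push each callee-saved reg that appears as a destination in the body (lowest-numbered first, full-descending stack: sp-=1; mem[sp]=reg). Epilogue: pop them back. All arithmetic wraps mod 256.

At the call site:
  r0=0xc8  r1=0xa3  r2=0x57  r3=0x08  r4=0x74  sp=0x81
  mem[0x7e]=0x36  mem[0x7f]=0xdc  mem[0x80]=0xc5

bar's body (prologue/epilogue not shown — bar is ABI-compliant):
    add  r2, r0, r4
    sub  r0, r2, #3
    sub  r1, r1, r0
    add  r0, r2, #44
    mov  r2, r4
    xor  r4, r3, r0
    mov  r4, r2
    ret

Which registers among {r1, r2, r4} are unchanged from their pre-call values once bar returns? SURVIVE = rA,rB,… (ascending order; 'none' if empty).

prologue: push r0 -> mem[0x80]=0xc8, sp=0x80
prologue: push r1 -> mem[0x7f]=0xa3, sp=0x7f
prologue: push r4 -> mem[0x7e]=0x74, sp=0x7e
body[0] add  r2, r0, r4 -> r2=0x3c
body[1] sub  r0, r2, #3 -> r0=0x39
body[2] sub  r1, r1, r0 -> r1=0x6a
body[3] add  r0, r2, #44 -> r0=0x68
body[4] mov  r2, r4 -> r2=0x74
body[5] xor  r4, r3, r0 -> r4=0x60
body[6] mov  r4, r2 -> r4=0x74
epilogue: pop r4=0x74, sp=0x7f
epilogue: pop r1=0xa3, sp=0x80
epilogue: pop r0=0xc8, sp=0x81
r1: callee-saved, written=True
r2: caller-saved, written=True
r4: callee-saved, written=True

SURVIVE = r1,r4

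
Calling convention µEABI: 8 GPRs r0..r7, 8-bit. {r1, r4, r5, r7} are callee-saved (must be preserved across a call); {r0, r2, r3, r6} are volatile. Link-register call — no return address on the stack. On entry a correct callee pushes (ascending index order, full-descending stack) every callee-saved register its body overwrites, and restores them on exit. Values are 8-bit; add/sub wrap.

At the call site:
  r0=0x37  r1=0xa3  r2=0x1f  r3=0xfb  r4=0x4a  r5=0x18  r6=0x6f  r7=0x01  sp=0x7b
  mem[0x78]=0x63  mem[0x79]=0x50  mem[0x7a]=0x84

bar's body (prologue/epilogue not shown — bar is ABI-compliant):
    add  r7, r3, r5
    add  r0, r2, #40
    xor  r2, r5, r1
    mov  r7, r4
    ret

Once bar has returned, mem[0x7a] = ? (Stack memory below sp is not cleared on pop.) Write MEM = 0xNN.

MEM = 0x01

prologue: push r7 -> mem[0x7a]=0x01, sp=0x7a
body[0] add  r7, r3, r5 -> r7=0x13
body[1] add  r0, r2, #40 -> r0=0x47
body[2] xor  r2, r5, r1 -> r2=0xbb
body[3] mov  r7, r4 -> r7=0x4a
epilogue: pop r7=0x01, sp=0x7b
prologue pushed ['r7'] at ['0x7a']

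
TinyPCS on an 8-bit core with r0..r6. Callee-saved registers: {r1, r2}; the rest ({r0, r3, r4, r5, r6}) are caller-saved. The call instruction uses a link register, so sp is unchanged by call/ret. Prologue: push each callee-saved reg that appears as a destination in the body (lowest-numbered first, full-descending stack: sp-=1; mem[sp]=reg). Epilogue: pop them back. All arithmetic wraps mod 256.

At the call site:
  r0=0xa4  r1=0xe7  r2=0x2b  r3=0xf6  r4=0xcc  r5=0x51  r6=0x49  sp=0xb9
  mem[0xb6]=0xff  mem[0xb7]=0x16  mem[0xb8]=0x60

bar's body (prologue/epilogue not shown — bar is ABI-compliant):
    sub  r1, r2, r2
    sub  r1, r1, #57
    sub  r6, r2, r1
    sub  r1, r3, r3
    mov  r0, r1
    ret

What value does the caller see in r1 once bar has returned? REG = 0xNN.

REG = 0xe7

prologue: push r1 → mem[0xb8]=0xe7, sp=0xb8
body[0] sub  r1, r2, r2 → r1=0x00
body[1] sub  r1, r1, #57 → r1=0xc7
body[2] sub  r6, r2, r1 → r6=0x64
body[3] sub  r1, r3, r3 → r1=0x00
body[4] mov  r0, r1 → r0=0x00
epilogue: pop r1=0xe7, sp=0xb9
r1 is callee-saved → restored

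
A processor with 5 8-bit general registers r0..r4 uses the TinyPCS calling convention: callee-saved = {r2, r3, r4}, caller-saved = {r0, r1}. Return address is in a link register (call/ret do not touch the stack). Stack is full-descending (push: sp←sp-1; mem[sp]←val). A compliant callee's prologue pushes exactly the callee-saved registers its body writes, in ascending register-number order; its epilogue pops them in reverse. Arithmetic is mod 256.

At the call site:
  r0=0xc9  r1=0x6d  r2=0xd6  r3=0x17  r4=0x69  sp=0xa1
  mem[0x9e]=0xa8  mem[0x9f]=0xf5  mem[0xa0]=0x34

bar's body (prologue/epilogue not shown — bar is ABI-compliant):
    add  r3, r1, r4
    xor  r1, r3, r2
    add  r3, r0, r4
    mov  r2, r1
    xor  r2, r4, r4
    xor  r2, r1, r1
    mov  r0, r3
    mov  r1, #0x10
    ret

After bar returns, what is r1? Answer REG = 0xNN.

prologue: push r2 -> mem[0xa0]=0xd6, sp=0xa0
prologue: push r3 -> mem[0x9f]=0x17, sp=0x9f
body[0] add  r3, r1, r4 -> r3=0xd6
body[1] xor  r1, r3, r2 -> r1=0x00
body[2] add  r3, r0, r4 -> r3=0x32
body[3] mov  r2, r1 -> r2=0x00
body[4] xor  r2, r4, r4 -> r2=0x00
body[5] xor  r2, r1, r1 -> r2=0x00
body[6] mov  r0, r3 -> r0=0x32
body[7] mov  r1, #0x10 -> r1=0x10
epilogue: pop r3=0x17, sp=0xa0
epilogue: pop r2=0xd6, sp=0xa1
r1 is caller-saved -> body value

REG = 0x10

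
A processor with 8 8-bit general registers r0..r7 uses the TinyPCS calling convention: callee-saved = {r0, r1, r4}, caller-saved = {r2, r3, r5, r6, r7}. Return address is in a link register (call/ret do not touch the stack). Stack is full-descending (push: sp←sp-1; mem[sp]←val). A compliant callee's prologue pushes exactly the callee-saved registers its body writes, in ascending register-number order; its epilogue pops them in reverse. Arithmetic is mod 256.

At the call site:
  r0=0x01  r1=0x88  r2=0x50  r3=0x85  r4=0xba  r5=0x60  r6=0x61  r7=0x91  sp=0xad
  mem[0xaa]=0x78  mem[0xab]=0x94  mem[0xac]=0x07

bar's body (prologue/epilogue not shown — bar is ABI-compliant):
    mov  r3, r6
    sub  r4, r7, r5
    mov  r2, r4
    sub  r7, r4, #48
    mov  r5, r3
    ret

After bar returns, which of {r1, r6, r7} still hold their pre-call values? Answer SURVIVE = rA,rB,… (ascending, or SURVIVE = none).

SURVIVE = r1,r6

prologue: push r4 → mem[0xac]=0xba, sp=0xac
body[0] mov  r3, r6 → r3=0x61
body[1] sub  r4, r7, r5 → r4=0x31
body[2] mov  r2, r4 → r2=0x31
body[3] sub  r7, r4, #48 → r7=0x01
body[4] mov  r5, r3 → r5=0x61
epilogue: pop r4=0xba, sp=0xad
r1: callee-saved, written=False
r6: caller-saved, written=False
r7: caller-saved, written=True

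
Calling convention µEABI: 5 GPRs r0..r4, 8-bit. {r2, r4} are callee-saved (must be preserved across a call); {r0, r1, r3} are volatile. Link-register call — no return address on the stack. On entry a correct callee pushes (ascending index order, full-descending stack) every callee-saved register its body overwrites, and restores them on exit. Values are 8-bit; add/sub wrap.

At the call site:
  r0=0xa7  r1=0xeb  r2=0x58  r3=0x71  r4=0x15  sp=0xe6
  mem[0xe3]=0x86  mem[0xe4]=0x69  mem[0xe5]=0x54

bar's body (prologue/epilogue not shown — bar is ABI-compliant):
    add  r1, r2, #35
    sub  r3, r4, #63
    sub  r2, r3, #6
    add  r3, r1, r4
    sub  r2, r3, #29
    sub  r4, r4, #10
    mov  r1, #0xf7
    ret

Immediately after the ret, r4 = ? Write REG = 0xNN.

prologue: push r2 → mem[0xe5]=0x58, sp=0xe5
prologue: push r4 → mem[0xe4]=0x15, sp=0xe4
body[0] add  r1, r2, #35 → r1=0x7b
body[1] sub  r3, r4, #63 → r3=0xd6
body[2] sub  r2, r3, #6 → r2=0xd0
body[3] add  r3, r1, r4 → r3=0x90
body[4] sub  r2, r3, #29 → r2=0x73
body[5] sub  r4, r4, #10 → r4=0x0b
body[6] mov  r1, #0xf7 → r1=0xf7
epilogue: pop r4=0x15, sp=0xe5
epilogue: pop r2=0x58, sp=0xe6
r4 is callee-saved → restored

REG = 0x15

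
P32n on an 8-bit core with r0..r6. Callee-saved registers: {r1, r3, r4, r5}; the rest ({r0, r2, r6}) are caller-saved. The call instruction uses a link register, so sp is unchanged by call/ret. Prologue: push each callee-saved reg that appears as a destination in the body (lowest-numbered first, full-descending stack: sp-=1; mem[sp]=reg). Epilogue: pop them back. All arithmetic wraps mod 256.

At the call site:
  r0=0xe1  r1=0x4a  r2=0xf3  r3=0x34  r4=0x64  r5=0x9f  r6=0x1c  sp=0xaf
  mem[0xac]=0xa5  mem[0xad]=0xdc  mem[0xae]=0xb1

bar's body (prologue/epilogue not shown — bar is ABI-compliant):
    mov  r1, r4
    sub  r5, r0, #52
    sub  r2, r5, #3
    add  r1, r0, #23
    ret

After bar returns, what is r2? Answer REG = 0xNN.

REG = 0xaa

prologue: push r1 → mem[0xae]=0x4a, sp=0xae
prologue: push r5 → mem[0xad]=0x9f, sp=0xad
body[0] mov  r1, r4 → r1=0x64
body[1] sub  r5, r0, #52 → r5=0xad
body[2] sub  r2, r5, #3 → r2=0xaa
body[3] add  r1, r0, #23 → r1=0xf8
epilogue: pop r5=0x9f, sp=0xae
epilogue: pop r1=0x4a, sp=0xaf
r2 is caller-saved → body value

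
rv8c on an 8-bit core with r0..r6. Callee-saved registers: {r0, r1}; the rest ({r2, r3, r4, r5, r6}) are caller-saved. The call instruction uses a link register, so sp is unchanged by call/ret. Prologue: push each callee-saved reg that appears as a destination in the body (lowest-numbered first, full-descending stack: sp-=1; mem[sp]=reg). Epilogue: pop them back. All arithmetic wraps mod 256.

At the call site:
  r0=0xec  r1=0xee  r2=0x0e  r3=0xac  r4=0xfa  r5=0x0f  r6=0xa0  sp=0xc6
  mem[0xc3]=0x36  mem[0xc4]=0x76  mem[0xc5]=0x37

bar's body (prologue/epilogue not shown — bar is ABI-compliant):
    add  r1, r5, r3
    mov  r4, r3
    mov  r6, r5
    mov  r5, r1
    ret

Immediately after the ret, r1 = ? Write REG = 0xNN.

REG = 0xee

prologue: push r1 -> mem[0xc5]=0xee, sp=0xc5
body[0] add  r1, r5, r3 -> r1=0xbb
body[1] mov  r4, r3 -> r4=0xac
body[2] mov  r6, r5 -> r6=0x0f
body[3] mov  r5, r1 -> r5=0xbb
epilogue: pop r1=0xee, sp=0xc6
r1 is callee-saved -> restored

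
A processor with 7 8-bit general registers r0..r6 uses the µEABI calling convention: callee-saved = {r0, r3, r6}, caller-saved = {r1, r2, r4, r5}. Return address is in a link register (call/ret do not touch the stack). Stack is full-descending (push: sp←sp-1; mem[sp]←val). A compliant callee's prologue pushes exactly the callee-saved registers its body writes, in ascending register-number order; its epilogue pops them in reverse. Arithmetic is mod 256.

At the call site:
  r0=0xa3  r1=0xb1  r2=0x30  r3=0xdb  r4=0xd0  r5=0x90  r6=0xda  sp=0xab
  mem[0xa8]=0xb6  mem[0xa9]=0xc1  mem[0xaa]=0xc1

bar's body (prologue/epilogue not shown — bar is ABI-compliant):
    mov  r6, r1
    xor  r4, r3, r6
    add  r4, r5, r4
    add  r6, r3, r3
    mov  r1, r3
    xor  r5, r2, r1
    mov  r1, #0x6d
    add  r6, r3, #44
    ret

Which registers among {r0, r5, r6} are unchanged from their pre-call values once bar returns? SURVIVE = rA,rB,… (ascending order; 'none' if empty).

SURVIVE = r0,r6

prologue: push r6 -> mem[0xaa]=0xda, sp=0xaa
body[0] mov  r6, r1 -> r6=0xb1
body[1] xor  r4, r3, r6 -> r4=0x6a
body[2] add  r4, r5, r4 -> r4=0xfa
body[3] add  r6, r3, r3 -> r6=0xb6
body[4] mov  r1, r3 -> r1=0xdb
body[5] xor  r5, r2, r1 -> r5=0xeb
body[6] mov  r1, #0x6d -> r1=0x6d
body[7] add  r6, r3, #44 -> r6=0x07
epilogue: pop r6=0xda, sp=0xab
r0: callee-saved, written=False
r5: caller-saved, written=True
r6: callee-saved, written=True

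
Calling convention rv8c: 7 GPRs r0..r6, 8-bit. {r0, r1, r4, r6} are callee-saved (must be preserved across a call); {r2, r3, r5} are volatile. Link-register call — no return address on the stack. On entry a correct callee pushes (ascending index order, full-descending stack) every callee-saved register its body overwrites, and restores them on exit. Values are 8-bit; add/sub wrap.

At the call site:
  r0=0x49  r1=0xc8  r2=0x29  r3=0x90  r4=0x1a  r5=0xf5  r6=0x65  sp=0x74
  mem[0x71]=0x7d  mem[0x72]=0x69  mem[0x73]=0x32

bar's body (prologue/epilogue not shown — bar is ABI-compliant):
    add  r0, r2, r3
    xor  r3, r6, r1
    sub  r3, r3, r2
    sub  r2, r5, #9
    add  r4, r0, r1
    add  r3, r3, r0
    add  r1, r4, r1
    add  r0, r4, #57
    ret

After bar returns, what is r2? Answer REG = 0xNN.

REG = 0xec

prologue: push r0 → mem[0x73]=0x49, sp=0x73
prologue: push r1 → mem[0x72]=0xc8, sp=0x72
prologue: push r4 → mem[0x71]=0x1a, sp=0x71
body[0] add  r0, r2, r3 → r0=0xb9
body[1] xor  r3, r6, r1 → r3=0xad
body[2] sub  r3, r3, r2 → r3=0x84
body[3] sub  r2, r5, #9 → r2=0xec
body[4] add  r4, r0, r1 → r4=0x81
body[5] add  r3, r3, r0 → r3=0x3d
body[6] add  r1, r4, r1 → r1=0x49
body[7] add  r0, r4, #57 → r0=0xba
epilogue: pop r4=0x1a, sp=0x72
epilogue: pop r1=0xc8, sp=0x73
epilogue: pop r0=0x49, sp=0x74
r2 is caller-saved → body value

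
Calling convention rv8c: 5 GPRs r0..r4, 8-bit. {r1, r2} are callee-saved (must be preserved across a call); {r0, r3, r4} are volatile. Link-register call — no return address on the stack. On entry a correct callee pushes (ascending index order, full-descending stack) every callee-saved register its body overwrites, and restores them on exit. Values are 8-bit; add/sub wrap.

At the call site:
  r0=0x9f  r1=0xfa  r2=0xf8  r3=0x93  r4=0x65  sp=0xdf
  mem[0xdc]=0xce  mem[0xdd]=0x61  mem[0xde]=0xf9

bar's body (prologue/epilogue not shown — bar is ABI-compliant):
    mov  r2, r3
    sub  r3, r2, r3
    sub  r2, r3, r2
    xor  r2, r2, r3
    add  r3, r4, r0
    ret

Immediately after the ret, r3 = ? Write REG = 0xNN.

prologue: push r2 -> mem[0xde]=0xf8, sp=0xde
body[0] mov  r2, r3 -> r2=0x93
body[1] sub  r3, r2, r3 -> r3=0x00
body[2] sub  r2, r3, r2 -> r2=0x6d
body[3] xor  r2, r2, r3 -> r2=0x6d
body[4] add  r3, r4, r0 -> r3=0x04
epilogue: pop r2=0xf8, sp=0xdf
r3 is caller-saved -> body value

REG = 0x04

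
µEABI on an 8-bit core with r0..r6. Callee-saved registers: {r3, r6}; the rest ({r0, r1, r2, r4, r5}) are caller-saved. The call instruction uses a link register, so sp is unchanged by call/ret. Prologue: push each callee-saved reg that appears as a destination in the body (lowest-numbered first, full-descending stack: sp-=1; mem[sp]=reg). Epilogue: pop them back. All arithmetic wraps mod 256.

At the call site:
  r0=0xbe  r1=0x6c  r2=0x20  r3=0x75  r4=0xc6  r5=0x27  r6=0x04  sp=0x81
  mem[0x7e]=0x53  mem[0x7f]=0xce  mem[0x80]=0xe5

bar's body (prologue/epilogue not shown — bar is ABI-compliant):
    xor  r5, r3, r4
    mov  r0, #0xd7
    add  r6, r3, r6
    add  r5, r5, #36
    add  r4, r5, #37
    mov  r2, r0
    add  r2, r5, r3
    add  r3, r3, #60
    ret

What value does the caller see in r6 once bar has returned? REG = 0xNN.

REG = 0x04

prologue: push r3 -> mem[0x80]=0x75, sp=0x80
prologue: push r6 -> mem[0x7f]=0x04, sp=0x7f
body[0] xor  r5, r3, r4 -> r5=0xb3
body[1] mov  r0, #0xd7 -> r0=0xd7
body[2] add  r6, r3, r6 -> r6=0x79
body[3] add  r5, r5, #36 -> r5=0xd7
body[4] add  r4, r5, #37 -> r4=0xfc
body[5] mov  r2, r0 -> r2=0xd7
body[6] add  r2, r5, r3 -> r2=0x4c
body[7] add  r3, r3, #60 -> r3=0xb1
epilogue: pop r6=0x04, sp=0x80
epilogue: pop r3=0x75, sp=0x81
r6 is callee-saved -> restored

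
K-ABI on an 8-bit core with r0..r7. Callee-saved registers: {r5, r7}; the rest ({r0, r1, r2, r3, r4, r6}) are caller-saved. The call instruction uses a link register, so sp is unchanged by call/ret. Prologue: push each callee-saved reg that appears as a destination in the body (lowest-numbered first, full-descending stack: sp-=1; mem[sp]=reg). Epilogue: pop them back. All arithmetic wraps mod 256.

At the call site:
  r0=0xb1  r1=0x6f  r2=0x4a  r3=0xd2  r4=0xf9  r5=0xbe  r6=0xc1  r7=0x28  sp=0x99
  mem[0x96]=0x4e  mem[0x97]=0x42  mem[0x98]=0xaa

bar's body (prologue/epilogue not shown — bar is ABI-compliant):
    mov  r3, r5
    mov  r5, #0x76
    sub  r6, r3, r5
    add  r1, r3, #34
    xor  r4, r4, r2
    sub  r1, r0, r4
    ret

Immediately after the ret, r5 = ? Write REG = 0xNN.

REG = 0xbe

prologue: push r5 → mem[0x98]=0xbe, sp=0x98
body[0] mov  r3, r5 → r3=0xbe
body[1] mov  r5, #0x76 → r5=0x76
body[2] sub  r6, r3, r5 → r6=0x48
body[3] add  r1, r3, #34 → r1=0xe0
body[4] xor  r4, r4, r2 → r4=0xb3
body[5] sub  r1, r0, r4 → r1=0xfe
epilogue: pop r5=0xbe, sp=0x99
r5 is callee-saved → restored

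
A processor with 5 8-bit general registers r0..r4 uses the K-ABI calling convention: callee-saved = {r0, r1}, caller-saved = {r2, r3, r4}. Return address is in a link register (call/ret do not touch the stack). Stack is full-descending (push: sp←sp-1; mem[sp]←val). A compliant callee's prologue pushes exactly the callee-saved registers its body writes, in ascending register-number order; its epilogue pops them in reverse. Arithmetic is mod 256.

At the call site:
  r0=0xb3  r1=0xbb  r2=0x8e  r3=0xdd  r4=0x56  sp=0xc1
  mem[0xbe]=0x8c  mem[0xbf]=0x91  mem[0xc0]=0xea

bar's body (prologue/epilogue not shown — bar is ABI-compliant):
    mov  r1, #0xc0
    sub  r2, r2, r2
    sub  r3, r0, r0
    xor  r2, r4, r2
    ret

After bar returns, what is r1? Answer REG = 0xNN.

REG = 0xbb

prologue: push r1 -> mem[0xc0]=0xbb, sp=0xc0
body[0] mov  r1, #0xc0 -> r1=0xc0
body[1] sub  r2, r2, r2 -> r2=0x00
body[2] sub  r3, r0, r0 -> r3=0x00
body[3] xor  r2, r4, r2 -> r2=0x56
epilogue: pop r1=0xbb, sp=0xc1
r1 is callee-saved -> restored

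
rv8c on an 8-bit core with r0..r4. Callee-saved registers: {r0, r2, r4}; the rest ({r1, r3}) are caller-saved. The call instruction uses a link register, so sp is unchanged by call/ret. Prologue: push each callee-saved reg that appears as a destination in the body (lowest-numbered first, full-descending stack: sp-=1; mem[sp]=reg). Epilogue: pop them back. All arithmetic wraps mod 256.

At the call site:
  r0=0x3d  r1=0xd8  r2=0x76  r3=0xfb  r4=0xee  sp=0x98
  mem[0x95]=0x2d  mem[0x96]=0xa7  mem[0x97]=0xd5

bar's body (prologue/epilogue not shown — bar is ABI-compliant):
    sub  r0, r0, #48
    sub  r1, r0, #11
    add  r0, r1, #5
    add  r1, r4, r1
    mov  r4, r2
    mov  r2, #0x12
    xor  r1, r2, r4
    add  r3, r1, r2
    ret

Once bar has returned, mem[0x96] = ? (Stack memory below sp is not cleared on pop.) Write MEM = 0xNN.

prologue: push r0 -> mem[0x97]=0x3d, sp=0x97
prologue: push r2 -> mem[0x96]=0x76, sp=0x96
prologue: push r4 -> mem[0x95]=0xee, sp=0x95
body[0] sub  r0, r0, #48 -> r0=0x0d
body[1] sub  r1, r0, #11 -> r1=0x02
body[2] add  r0, r1, #5 -> r0=0x07
body[3] add  r1, r4, r1 -> r1=0xf0
body[4] mov  r4, r2 -> r4=0x76
body[5] mov  r2, #0x12 -> r2=0x12
body[6] xor  r1, r2, r4 -> r1=0x64
body[7] add  r3, r1, r2 -> r3=0x76
epilogue: pop r4=0xee, sp=0x96
epilogue: pop r2=0x76, sp=0x97
epilogue: pop r0=0x3d, sp=0x98
prologue pushed ['r0', 'r2', 'r4'] at ['0x97', '0x96', '0x95']

MEM = 0x76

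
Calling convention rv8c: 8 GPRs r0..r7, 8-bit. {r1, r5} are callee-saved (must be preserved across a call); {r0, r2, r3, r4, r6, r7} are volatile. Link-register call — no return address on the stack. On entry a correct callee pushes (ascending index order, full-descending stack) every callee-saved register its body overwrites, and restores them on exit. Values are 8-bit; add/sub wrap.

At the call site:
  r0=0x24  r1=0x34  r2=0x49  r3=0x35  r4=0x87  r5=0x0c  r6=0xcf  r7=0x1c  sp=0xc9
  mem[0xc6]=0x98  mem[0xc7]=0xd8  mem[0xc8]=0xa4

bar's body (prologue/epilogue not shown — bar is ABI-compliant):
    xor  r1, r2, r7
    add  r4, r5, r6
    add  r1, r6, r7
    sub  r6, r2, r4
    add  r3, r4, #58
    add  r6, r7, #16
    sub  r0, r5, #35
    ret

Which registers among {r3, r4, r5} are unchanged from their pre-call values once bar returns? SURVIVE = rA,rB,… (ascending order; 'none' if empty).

prologue: push r1 → mem[0xc8]=0x34, sp=0xc8
body[0] xor  r1, r2, r7 → r1=0x55
body[1] add  r4, r5, r6 → r4=0xdb
body[2] add  r1, r6, r7 → r1=0xeb
body[3] sub  r6, r2, r4 → r6=0x6e
body[4] add  r3, r4, #58 → r3=0x15
body[5] add  r6, r7, #16 → r6=0x2c
body[6] sub  r0, r5, #35 → r0=0xe9
epilogue: pop r1=0x34, sp=0xc9
r3: caller-saved, written=True
r4: caller-saved, written=True
r5: callee-saved, written=False

SURVIVE = r5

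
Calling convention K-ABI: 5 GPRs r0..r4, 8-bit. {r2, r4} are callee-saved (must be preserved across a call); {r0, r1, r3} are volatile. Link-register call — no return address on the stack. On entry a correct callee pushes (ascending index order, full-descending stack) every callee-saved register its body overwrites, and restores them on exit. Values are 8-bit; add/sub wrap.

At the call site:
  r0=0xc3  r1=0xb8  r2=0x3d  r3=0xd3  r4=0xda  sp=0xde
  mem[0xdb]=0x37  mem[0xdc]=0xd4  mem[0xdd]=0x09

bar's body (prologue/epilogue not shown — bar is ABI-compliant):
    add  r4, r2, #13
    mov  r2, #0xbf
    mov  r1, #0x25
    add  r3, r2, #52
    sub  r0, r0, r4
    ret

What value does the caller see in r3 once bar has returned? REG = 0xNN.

prologue: push r2 → mem[0xdd]=0x3d, sp=0xdd
prologue: push r4 → mem[0xdc]=0xda, sp=0xdc
body[0] add  r4, r2, #13 → r4=0x4a
body[1] mov  r2, #0xbf → r2=0xbf
body[2] mov  r1, #0x25 → r1=0x25
body[3] add  r3, r2, #52 → r3=0xf3
body[4] sub  r0, r0, r4 → r0=0x79
epilogue: pop r4=0xda, sp=0xdd
epilogue: pop r2=0x3d, sp=0xde
r3 is caller-saved → body value

REG = 0xf3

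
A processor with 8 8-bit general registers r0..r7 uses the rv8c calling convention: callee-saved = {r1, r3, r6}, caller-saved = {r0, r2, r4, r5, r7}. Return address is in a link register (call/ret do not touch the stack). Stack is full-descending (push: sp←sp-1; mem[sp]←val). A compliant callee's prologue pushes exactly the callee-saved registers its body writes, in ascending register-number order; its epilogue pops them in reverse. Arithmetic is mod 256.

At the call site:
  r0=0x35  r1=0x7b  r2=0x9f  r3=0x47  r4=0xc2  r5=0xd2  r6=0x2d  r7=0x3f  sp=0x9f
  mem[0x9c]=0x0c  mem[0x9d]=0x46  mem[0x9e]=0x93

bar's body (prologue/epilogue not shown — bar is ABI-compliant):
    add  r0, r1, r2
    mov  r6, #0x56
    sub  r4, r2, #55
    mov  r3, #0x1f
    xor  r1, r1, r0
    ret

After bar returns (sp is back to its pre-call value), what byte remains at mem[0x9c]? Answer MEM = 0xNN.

MEM = 0x2d

prologue: push r1 → mem[0x9e]=0x7b, sp=0x9e
prologue: push r3 → mem[0x9d]=0x47, sp=0x9d
prologue: push r6 → mem[0x9c]=0x2d, sp=0x9c
body[0] add  r0, r1, r2 → r0=0x1a
body[1] mov  r6, #0x56 → r6=0x56
body[2] sub  r4, r2, #55 → r4=0x68
body[3] mov  r3, #0x1f → r3=0x1f
body[4] xor  r1, r1, r0 → r1=0x61
epilogue: pop r6=0x2d, sp=0x9d
epilogue: pop r3=0x47, sp=0x9e
epilogue: pop r1=0x7b, sp=0x9f
prologue pushed ['r1', 'r3', 'r6'] at ['0x9e', '0x9d', '0x9c']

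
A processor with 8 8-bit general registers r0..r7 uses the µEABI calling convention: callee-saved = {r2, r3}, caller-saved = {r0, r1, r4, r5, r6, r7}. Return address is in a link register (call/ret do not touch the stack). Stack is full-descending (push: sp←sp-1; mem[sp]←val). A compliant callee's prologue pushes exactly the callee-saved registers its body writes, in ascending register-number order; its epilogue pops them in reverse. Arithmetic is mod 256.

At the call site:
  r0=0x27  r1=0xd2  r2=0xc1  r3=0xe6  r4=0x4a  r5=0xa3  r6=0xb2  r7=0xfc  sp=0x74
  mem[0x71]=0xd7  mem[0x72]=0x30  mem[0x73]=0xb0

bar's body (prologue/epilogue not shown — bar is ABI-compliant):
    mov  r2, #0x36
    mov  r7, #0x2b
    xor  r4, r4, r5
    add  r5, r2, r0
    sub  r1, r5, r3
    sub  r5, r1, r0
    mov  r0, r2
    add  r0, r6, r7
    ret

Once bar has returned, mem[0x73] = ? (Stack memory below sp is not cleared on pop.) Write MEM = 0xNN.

prologue: push r2 -> mem[0x73]=0xc1, sp=0x73
body[0] mov  r2, #0x36 -> r2=0x36
body[1] mov  r7, #0x2b -> r7=0x2b
body[2] xor  r4, r4, r5 -> r4=0xe9
body[3] add  r5, r2, r0 -> r5=0x5d
body[4] sub  r1, r5, r3 -> r1=0x77
body[5] sub  r5, r1, r0 -> r5=0x50
body[6] mov  r0, r2 -> r0=0x36
body[7] add  r0, r6, r7 -> r0=0xdd
epilogue: pop r2=0xc1, sp=0x74
prologue pushed ['r2'] at ['0x73']

MEM = 0xc1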